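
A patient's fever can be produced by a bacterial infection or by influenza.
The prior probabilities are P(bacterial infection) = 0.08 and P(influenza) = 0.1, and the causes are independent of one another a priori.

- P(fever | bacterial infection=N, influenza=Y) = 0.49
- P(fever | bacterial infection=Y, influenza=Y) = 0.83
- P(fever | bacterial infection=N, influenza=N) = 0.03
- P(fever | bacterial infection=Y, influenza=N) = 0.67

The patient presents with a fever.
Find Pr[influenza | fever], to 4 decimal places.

P(fever) = 0.03×0.92×0.9 + 0.49×0.92×0.1 + 0.67×0.08×0.9 + 0.83×0.08×0.1 = 0.024840 + 0.045080 + 0.048240 + 0.006640 = 0.124800
The influenza-present share is 0.045080 + 0.006640 = 0.051720.
P(influenza | fever) = 0.051720 / 0.124800 ≈ 0.4144

Pr[influenza | fever] ≈ 0.4144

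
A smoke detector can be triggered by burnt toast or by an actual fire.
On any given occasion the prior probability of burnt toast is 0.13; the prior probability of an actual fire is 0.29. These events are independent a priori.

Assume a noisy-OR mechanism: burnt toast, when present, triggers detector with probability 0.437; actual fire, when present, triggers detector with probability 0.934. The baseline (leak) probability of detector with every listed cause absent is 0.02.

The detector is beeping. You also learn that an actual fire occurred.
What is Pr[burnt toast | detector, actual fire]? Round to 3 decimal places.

Pr[burnt toast | detector, actual fire] ≈ 0.133

Under noisy-OR, P(detector | causes) = 1 − (1−0.02)·∏(1−qᵢ) over the active causes.
By total probability over both values of burnt toast:
  P(detector | actual fire) = 0.93532*0.87 + 0.963585*0.13
        = 0.813728 + 0.125266 = 0.938994
Configurations with burnt toast contribute 0.125266, so
  P(burnt toast | detector, actual fire) = 0.125266 / 0.938994 ≈ 0.133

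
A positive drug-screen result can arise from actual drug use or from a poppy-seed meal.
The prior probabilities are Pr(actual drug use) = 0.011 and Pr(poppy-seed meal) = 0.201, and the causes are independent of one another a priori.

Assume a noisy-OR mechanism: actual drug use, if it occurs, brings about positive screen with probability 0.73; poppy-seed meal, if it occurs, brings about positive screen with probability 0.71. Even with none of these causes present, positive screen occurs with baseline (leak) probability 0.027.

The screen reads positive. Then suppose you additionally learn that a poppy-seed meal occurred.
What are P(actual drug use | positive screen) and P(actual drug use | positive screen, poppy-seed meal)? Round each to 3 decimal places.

Under noisy-OR, P(positive screen | causes) = 1 − (1−0.027)·∏(1−qᵢ) over the active causes.
P(positive screen) = 0.027*0.989*0.799 + 0.71783*0.989*0.201 + 0.73729*0.011*0.799 + 0.923814*0.011*0.201 = 0.021336 + 0.142697 + 0.006480 + 0.002043 = 0.172556
Restricting to configurations with actual drug use present: 0.006480 + 0.002043 = 0.008523.
Hence the posterior is 0.008523/0.172556 ≈ 0.049.

Now condition on the additional information:
P(positive screen | poppy-seed meal) = 0.71783*0.989 + 0.923814*0.011 = 0.709934 + 0.010162 = 0.720096
Of this, 0.010162 comes from 0.923814*0.011 (the actual drug use=true cases).
Hence the posterior is 0.010162/0.720096 ≈ 0.014.
The drop from 0.049 to 0.014 is the explaining-away (discounting) effect.

P(actual drug use | positive screen) ≈ 0.049; P(actual drug use | positive screen, poppy-seed meal) ≈ 0.014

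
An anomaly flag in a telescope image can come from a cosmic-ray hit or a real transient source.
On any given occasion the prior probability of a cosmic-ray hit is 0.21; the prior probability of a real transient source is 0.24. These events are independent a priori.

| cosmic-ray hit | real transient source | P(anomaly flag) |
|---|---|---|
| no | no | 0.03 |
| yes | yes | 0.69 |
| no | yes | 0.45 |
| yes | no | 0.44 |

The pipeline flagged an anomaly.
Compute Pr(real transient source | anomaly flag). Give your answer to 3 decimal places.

Weight on real transient source=true, given the evidence: 0.085320 + 0.034776 = 0.120096
Denominator P(anomaly flag): 0.03·0.79·0.76 + 0.45·0.79·0.24 + 0.44·0.21·0.76 + 0.69·0.21·0.24 = 0.208332
Posterior = 0.120096 / 0.208332 ≈ 0.576

Pr(real transient source | anomaly flag) ≈ 0.576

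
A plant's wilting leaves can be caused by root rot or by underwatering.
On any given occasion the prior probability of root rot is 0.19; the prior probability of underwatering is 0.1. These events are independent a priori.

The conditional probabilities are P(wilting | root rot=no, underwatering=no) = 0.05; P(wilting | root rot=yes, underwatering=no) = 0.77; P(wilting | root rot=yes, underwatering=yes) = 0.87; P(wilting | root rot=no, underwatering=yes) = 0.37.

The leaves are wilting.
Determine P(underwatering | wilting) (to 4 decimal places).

By total probability over the 4 (root rot, underwatering) configurations:
  P(wilting) = 0.05×0.81×0.9 + 0.37×0.81×0.1 + 0.77×0.19×0.9 + 0.87×0.19×0.1
        = 0.036450 + 0.029970 + 0.131670 + 0.016530 = 0.214620
Configurations with underwatering contribute 0.046500, so
  P(underwatering | wilting) = 0.046500 / 0.214620 ≈ 0.2167

P(underwatering | wilting) ≈ 0.2167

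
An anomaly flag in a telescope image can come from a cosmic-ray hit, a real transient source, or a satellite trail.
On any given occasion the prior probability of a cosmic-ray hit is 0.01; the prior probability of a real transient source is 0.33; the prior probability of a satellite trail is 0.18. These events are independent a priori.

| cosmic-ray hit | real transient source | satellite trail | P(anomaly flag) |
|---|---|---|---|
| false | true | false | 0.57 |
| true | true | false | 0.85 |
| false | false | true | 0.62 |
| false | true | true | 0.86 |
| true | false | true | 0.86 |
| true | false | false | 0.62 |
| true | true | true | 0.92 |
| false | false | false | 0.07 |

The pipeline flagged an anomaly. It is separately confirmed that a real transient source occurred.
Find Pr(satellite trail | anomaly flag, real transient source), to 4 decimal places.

Pr(satellite trail | anomaly flag, real transient source) ≈ 0.2480

P(anomaly flag | real transient source) = 0.57*0.99*0.82 + 0.86*0.99*0.18 + 0.85*0.01*0.82 + 0.92*0.01*0.18 = 0.462726 + 0.153252 + 0.006970 + 0.001656 = 0.624604
Of this, 0.154908 comes from 0.153252 + 0.001656 (the satellite trail=true cases).
So P(satellite trail | anomaly flag, real transient source) = 0.154908/0.624604 ≈ 0.2480.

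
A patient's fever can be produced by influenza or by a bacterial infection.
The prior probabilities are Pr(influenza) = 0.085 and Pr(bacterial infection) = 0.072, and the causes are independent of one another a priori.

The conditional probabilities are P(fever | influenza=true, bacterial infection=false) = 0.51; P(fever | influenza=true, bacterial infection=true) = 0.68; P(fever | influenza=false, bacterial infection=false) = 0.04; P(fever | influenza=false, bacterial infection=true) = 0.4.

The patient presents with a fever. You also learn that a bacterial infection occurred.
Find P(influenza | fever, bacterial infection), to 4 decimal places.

P(influenza | fever, bacterial infection) ≈ 0.1364

Numerator (weight on configurations with influenza): 0.68*0.085 = 0.057800
Normalizer over all consistent configurations: 0.4*0.915 + 0.68*0.085 = 0.423800
Posterior = 0.057800 / 0.423800 ≈ 0.1364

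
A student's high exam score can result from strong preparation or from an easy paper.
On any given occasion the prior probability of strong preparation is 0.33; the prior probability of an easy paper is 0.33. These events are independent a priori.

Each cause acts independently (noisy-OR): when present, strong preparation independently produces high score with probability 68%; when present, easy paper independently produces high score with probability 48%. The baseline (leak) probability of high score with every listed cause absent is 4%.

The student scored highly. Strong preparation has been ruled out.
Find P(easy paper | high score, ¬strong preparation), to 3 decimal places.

P(easy paper | high score, ¬strong preparation) ≈ 0.860

Under noisy-OR, P(high score | causes) = 1 − (1−0.04)·∏(1−qᵢ) over the active causes.
P(high score | ¬strong preparation) = 0.04*0.67 + 0.5008*0.33 = 0.026800 + 0.165264 = 0.192064
Restricting to configurations with easy paper present: 0.5008*0.33 = 0.165264.
Hence the posterior is 0.165264/0.192064 ≈ 0.860.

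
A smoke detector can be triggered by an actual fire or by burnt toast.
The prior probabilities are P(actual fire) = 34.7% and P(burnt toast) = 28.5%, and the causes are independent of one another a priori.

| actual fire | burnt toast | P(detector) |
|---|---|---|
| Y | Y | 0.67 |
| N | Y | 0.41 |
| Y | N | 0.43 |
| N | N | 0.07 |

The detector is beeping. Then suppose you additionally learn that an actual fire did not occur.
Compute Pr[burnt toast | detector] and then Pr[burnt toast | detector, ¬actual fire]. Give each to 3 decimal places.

Enumerate the 4 (actual fire, burnt toast) configurations and weight by the priors:
  P(detector) = 0.07×0.653×0.715 + 0.41×0.653×0.285 + 0.43×0.347×0.715 + 0.67×0.347×0.285
        = 0.032683 + 0.076303 + 0.106685 + 0.066260 = 0.281931
Configurations with burnt toast contribute 0.142563, so
  P(burnt toast | detector) = 0.142563 / 0.281931 ≈ 0.506

Now condition on the additional information:
By total probability over both values of burnt toast:
  P(detector | ¬actual fire) = 0.07*0.715 + 0.41*0.285
        = 0.050050 + 0.116850 = 0.166900
Keeping only the burnt toast-present terms gives 0.116850, so
  P(burnt toast | detector, ¬actual fire) = 0.116850 / 0.166900 ≈ 0.700

Pr[burnt toast | detector] ≈ 0.506; Pr[burnt toast | detector, ¬actual fire] ≈ 0.700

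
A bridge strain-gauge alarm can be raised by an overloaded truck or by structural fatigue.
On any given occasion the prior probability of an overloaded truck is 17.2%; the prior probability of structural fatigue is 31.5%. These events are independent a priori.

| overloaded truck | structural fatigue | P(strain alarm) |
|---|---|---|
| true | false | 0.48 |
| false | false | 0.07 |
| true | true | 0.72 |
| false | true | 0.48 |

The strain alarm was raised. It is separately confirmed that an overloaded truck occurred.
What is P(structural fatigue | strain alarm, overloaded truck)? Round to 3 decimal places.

P(strain alarm | overloaded truck) = 0.48*0.685 + 0.72*0.315 = 0.328800 + 0.226800 = 0.555600
Of this, 0.226800 comes from 0.72*0.315 (the structural fatigue=true cases).
Hence the posterior is 0.226800/0.555600 ≈ 0.408.

P(structural fatigue | strain alarm, overloaded truck) ≈ 0.408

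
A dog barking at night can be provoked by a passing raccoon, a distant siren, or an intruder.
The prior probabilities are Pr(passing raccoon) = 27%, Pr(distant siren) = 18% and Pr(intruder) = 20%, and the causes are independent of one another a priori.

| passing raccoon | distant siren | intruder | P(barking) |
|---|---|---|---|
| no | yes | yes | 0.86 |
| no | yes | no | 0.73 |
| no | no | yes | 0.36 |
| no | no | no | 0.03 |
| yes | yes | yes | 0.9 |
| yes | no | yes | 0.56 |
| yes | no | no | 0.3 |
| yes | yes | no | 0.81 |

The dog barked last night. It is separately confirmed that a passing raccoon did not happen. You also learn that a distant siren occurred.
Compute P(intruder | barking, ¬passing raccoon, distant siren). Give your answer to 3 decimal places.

P(intruder | barking, ¬passing raccoon, distant siren) ≈ 0.228

Weight on intruder=true, given the evidence: 0.86·0.2 = 0.172000
The normalizing constant is 0.73·0.8 + 0.86·0.2 = 0.756000
P(intruder | barking, ¬passing raccoon, distant siren) = 0.172000/0.756000 ≈ 0.228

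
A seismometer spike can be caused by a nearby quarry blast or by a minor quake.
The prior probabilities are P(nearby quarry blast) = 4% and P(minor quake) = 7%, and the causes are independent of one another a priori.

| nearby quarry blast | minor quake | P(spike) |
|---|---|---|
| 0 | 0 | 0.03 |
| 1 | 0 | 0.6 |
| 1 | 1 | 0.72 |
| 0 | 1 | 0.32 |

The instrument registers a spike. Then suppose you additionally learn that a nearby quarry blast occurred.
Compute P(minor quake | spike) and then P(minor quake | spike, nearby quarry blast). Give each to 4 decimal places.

P(minor quake | spike) ≈ 0.3239; P(minor quake | spike, nearby quarry blast) ≈ 0.0828

P(spike) = 0.03·0.96·0.93 + 0.32·0.96·0.07 + 0.6·0.04·0.93 + 0.72·0.04·0.07 = 0.026784 + 0.021504 + 0.022320 + 0.002016 = 0.072624
Restricting to configurations with minor quake present: 0.021504 + 0.002016 = 0.023520.
P(minor quake | spike) = 0.023520 / 0.072624 ≈ 0.3239

With the extra evidence:
P(spike | nearby quarry blast) = 0.6*0.93 + 0.72*0.07 = 0.558000 + 0.050400 = 0.608400
Restricting to configurations with minor quake present: 0.72*0.07 = 0.050400.
So P(minor quake | spike, nearby quarry blast) = 0.050400/0.608400 ≈ 0.0828.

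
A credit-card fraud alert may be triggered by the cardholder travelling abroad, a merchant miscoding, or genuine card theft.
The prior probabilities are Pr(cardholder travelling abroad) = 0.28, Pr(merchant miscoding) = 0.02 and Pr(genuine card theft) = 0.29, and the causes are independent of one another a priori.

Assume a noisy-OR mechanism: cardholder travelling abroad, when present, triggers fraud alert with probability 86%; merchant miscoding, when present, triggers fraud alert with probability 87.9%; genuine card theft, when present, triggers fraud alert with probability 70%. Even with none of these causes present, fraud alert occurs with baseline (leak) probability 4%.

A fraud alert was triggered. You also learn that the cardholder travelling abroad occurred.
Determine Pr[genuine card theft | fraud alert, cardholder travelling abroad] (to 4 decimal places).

Under noisy-OR, P(fraud alert | causes) = 1 − (1−0.04)·∏(1−qᵢ) over the active causes.
Numerator (weight on configurations with genuine card theft): 0.272741 + 0.005772 = 0.278513
The normalizing constant is 0.8656*0.98*0.71 + 0.95968*0.98*0.29 + 0.983738*0.02*0.71 + 0.995121*0.02*0.29 = 0.894766
P(genuine card theft | fraud alert, cardholder travelling abroad) = 0.278513/0.894766 ≈ 0.3113

Pr[genuine card theft | fraud alert, cardholder travelling abroad] ≈ 0.3113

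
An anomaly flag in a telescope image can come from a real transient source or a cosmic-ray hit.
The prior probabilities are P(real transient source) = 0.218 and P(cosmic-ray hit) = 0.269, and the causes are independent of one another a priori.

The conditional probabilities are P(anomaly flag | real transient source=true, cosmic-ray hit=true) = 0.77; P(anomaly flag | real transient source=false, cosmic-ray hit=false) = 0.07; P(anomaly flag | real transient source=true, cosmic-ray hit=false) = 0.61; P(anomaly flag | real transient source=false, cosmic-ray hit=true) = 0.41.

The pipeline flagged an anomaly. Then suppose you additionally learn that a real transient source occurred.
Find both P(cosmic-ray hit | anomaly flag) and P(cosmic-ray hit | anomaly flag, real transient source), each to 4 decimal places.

P(anomaly flag) = 0.07×0.782×0.731 + 0.41×0.782×0.269 + 0.61×0.218×0.731 + 0.77×0.218×0.269 = 0.040015 + 0.086247 + 0.097208 + 0.045154 = 0.268624
Restricting to configurations with cosmic-ray hit present: 0.086247 + 0.045154 = 0.131401.
So P(cosmic-ray hit | anomaly flag) = 0.131401/0.268624 ≈ 0.4892.

With the extra evidence:
P(anomaly flag | real transient source) = 0.61·0.731 + 0.77·0.269 = 0.445910 + 0.207130 = 0.653040
The cosmic-ray hit-present share is 0.77·0.269 = 0.207130.
So P(cosmic-ray hit | anomaly flag, real transient source) = 0.207130/0.653040 ≈ 0.3172.

P(cosmic-ray hit | anomaly flag) ≈ 0.4892; P(cosmic-ray hit | anomaly flag, real transient source) ≈ 0.3172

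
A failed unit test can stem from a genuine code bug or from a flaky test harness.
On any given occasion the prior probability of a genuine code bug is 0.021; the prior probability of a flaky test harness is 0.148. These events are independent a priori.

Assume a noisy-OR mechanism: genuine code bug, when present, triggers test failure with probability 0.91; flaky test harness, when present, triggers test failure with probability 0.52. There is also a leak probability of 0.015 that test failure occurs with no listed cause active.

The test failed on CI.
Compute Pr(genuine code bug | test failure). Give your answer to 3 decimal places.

Pr(genuine code bug | test failure) ≈ 0.178

Under noisy-OR, P(test failure | causes) = 1 − (1−0.015)·∏(1−qᵢ) over the active causes.
By total probability over the 4 (genuine code bug, flaky test harness) configurations:
  P(test failure) = 0.015·0.979·0.852 + 0.5272·0.979·0.148 + 0.91135·0.021·0.852 + 0.957448·0.021·0.148
        = 0.012512 + 0.076387 + 0.016306 + 0.002976 = 0.108181
Configurations with genuine code bug contribute 0.019282, so
  P(genuine code bug | test failure) = 0.019282 / 0.108181 ≈ 0.178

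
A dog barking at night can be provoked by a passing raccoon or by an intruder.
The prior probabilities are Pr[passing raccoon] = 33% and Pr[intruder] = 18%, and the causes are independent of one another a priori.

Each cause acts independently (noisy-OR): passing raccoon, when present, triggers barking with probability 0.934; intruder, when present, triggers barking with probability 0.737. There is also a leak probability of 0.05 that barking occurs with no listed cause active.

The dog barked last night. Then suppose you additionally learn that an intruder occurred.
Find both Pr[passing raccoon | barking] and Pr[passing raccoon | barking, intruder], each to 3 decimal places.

Under noisy-OR, P(barking | causes) = 1 − (1−0.05)·∏(1−qᵢ) over the active causes.
P(barking) = 0.05*0.67*0.82 + 0.75015*0.67*0.18 + 0.9373*0.33*0.82 + 0.98351*0.33*0.18 = 0.027470 + 0.090468 + 0.253633 + 0.058420 = 0.429991
Of this, 0.312053 comes from 0.253633 + 0.058420 (the passing raccoon=true cases).
Hence the posterior is 0.312053/0.429991 ≈ 0.726.

Now condition on the additional information:
P(barking | intruder) = 0.75015*0.67 + 0.98351*0.33 = 0.502601 + 0.324558 = 0.827159
Of this, 0.324558 comes from 0.98351*0.33 (the passing raccoon=true cases).
So P(passing raccoon | barking, intruder) = 0.324558/0.827159 ≈ 0.392.

Pr[passing raccoon | barking] ≈ 0.726; Pr[passing raccoon | barking, intruder] ≈ 0.392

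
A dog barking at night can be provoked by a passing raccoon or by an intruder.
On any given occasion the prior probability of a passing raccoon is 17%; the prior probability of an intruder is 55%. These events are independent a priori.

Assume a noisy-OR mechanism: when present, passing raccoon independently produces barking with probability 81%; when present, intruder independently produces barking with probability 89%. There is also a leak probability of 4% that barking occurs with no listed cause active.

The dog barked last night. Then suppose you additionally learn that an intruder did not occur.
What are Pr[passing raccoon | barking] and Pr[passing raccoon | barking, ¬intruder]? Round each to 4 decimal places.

Pr[passing raccoon | barking] ≈ 0.2670; Pr[passing raccoon | barking, ¬intruder] ≈ 0.8072

Under noisy-OR, P(barking | causes) = 1 − (1−0.04)·∏(1−qᵢ) over the active causes.
Weight on passing raccoon=true, given the evidence: 0.062546 + 0.091624 = 0.154170
Denominator P(barking): 0.04·0.83·0.45 + 0.8944·0.83·0.55 + 0.8176·0.17·0.45 + 0.979936·0.17·0.55 = 0.577404
P(passing raccoon | barking) = 0.154170/0.577404 ≈ 0.2670

Now also conditioning on intruder≠true:
Numerator (weight on configurations with passing raccoon): 0.8176·0.17 = 0.138992
Denominator P(barking | ¬intruder): 0.04·0.83 + 0.8176·0.17 = 0.172192
Posterior = 0.138992 / 0.172192 ≈ 0.8072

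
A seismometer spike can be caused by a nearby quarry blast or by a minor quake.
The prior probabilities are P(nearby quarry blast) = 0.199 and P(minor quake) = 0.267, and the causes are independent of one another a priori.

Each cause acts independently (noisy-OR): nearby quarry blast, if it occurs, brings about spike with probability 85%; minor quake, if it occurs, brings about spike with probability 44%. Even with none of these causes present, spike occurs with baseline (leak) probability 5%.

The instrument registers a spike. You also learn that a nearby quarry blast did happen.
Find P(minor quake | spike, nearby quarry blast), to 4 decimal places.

P(minor quake | spike, nearby quarry blast) ≈ 0.2810

Under noisy-OR, P(spike | causes) = 1 − (1−0.05)·∏(1−qᵢ) over the active causes.
Weight on minor quake=true, given the evidence: 0.9202·0.267 = 0.245693
Denominator P(spike | nearby quarry blast): 0.8575·0.733 + 0.9202·0.267 = 0.874241
Posterior = 0.245693 / 0.874241 ≈ 0.2810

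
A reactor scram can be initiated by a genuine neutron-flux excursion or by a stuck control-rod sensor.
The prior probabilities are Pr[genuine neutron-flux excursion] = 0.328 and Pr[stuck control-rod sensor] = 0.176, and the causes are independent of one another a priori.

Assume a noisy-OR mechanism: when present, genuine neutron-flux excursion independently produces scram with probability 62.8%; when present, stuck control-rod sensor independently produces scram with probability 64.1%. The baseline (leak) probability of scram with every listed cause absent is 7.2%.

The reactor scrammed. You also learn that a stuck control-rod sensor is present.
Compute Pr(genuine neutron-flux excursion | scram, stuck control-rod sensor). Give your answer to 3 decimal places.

Under noisy-OR, P(scram | causes) = 1 − (1−0.072)·∏(1−qᵢ) over the active causes.
P(scram | stuck control-rod sensor) = 0.666848×0.672 + 0.876067×0.328 = 0.448122 + 0.287350 = 0.735472
Of this, 0.287350 comes from 0.876067×0.328 (the genuine neutron-flux excursion=true cases).
P(genuine neutron-flux excursion | scram, stuck control-rod sensor) = 0.287350 / 0.735472 ≈ 0.391

Pr(genuine neutron-flux excursion | scram, stuck control-rod sensor) ≈ 0.391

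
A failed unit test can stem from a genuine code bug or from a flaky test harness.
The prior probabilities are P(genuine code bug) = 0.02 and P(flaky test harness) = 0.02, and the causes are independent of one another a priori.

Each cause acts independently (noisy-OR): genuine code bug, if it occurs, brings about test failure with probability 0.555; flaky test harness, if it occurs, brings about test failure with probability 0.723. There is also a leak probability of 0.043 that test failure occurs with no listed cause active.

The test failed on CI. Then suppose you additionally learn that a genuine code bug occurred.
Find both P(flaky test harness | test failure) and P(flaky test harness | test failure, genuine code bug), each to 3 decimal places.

P(flaky test harness | test failure) ≈ 0.219; P(flaky test harness | test failure, genuine code bug) ≈ 0.030

Under noisy-OR, P(test failure | causes) = 1 − (1−0.043)·∏(1−qᵢ) over the active causes.
Sum P(test failure|·) weighted by the priors over the 4 (genuine code bug, flaky test harness) configurations:
  P(test failure) = 0.043×0.98×0.98 + 0.734911×0.98×0.02 + 0.574135×0.02×0.98 + 0.882035×0.02×0.02
        = 0.041297 + 0.014404 + 0.011253 + 0.000353 = 0.067307
The terms with flaky test harness present sum to 0.014757, so
  P(flaky test harness | test failure) = 0.014757 / 0.067307 ≈ 0.219

Now condition on the additional information:
For the numerator, keep only flaky test harness=true terms: 0.882035*0.02 = 0.017641
The normalizing constant is 0.574135*0.98 + 0.882035*0.02 = 0.580293
Posterior = 0.017641 / 0.580293 ≈ 0.030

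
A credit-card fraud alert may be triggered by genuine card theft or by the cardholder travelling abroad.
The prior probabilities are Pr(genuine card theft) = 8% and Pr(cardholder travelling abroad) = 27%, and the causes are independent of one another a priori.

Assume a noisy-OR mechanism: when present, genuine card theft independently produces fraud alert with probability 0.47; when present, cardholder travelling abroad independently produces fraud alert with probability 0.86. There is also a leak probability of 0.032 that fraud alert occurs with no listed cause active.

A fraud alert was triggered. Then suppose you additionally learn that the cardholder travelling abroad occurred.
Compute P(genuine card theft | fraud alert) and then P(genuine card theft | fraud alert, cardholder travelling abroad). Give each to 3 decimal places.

P(genuine card theft | fraud alert) ≈ 0.170; P(genuine card theft | fraud alert, cardholder travelling abroad) ≈ 0.085

Under noisy-OR, P(fraud alert | causes) = 1 − (1−0.032)·∏(1−qᵢ) over the active causes.
Numerator (weight on configurations with genuine card theft): 0.028438 + 0.020049 = 0.048487
Denominator P(fraud alert): 0.032*0.92*0.73 + 0.86448*0.92*0.27 + 0.48696*0.08*0.73 + 0.928174*0.08*0.27 = 0.284715
P(genuine card theft | fraud alert) = 0.048487/0.284715 ≈ 0.170

Now also conditioning on cardholder travelling abroad=true:
By total probability over both values of genuine card theft:
  P(fraud alert | cardholder travelling abroad) = 0.86448·0.92 + 0.928174·0.08
        = 0.795322 + 0.074254 = 0.869576
The terms with genuine card theft present sum to 0.074254, so
  P(genuine card theft | fraud alert, cardholder travelling abroad) = 0.074254 / 0.869576 ≈ 0.085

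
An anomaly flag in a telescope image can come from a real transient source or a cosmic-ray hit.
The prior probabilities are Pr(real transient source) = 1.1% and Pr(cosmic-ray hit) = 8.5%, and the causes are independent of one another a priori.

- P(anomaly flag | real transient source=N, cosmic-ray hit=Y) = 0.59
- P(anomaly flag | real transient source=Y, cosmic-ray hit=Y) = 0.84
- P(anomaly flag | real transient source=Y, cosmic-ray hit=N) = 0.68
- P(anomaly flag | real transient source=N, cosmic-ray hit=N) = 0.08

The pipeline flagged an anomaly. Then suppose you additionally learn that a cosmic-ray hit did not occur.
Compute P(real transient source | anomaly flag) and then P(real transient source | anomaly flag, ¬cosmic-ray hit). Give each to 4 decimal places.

P(real transient source | anomaly flag) ≈ 0.0589; P(real transient source | anomaly flag, ¬cosmic-ray hit) ≈ 0.0864

For the numerator, keep only real transient source=true terms: 0.006844 + 0.000785 = 0.007629
The normalizing constant is 0.08·0.989·0.915 + 0.59·0.989·0.085 + 0.68·0.011·0.915 + 0.84·0.011·0.085 = 0.129622
Posterior = 0.007629 / 0.129622 ≈ 0.0589

Now also conditioning on cosmic-ray hit≠true:
P(anomaly flag | ¬cosmic-ray hit) = 0.08·0.989 + 0.68·0.011 = 0.079120 + 0.007480 = 0.086600
Of this, 0.007480 comes from 0.68·0.011 (the real transient source=true cases).
Hence the posterior is 0.007480/0.086600 ≈ 0.0864.
Ruling out cosmic-ray hit raises the posterior on real transient source — the flip side of explaining away.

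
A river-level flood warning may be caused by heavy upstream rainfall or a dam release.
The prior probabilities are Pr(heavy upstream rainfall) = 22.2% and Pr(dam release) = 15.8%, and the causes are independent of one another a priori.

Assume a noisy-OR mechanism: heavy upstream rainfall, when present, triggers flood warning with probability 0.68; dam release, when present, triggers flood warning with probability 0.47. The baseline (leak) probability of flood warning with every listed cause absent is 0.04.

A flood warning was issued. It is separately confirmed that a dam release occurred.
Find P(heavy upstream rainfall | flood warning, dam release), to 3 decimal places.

P(heavy upstream rainfall | flood warning, dam release) ≈ 0.327

Under noisy-OR, P(flood warning | causes) = 1 − (1−0.04)·∏(1−qᵢ) over the active causes.
For the numerator, keep only heavy upstream rainfall=true terms: 0.837184*0.222 = 0.185855
Normalizer over all consistent configurations: 0.4912*0.778 + 0.837184*0.222 = 0.568009
Posterior = 0.185855 / 0.568009 ≈ 0.327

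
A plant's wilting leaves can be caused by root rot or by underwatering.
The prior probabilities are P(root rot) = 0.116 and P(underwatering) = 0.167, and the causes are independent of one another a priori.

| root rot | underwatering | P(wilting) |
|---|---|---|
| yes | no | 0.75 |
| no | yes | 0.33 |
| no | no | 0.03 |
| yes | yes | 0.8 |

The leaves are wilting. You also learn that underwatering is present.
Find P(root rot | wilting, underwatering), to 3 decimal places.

P(root rot | wilting, underwatering) ≈ 0.241

P(wilting | underwatering) = 0.33×0.884 + 0.8×0.116 = 0.291720 + 0.092800 = 0.384520
The root rot-present share is 0.8×0.116 = 0.092800.
Hence the posterior is 0.092800/0.384520 ≈ 0.241.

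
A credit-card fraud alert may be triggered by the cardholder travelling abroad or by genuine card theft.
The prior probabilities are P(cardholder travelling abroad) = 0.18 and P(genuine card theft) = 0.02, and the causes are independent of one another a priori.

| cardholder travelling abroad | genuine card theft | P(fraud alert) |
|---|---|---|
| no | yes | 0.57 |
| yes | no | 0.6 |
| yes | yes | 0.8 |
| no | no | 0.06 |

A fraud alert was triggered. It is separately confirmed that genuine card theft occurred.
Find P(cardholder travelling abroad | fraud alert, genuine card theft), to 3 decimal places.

For the numerator, keep only cardholder travelling abroad=true terms: 0.8·0.18 = 0.144000
The normalizing constant is 0.57·0.82 + 0.8·0.18 = 0.611400
Posterior = 0.144000 / 0.611400 ≈ 0.236

P(cardholder travelling abroad | fraud alert, genuine card theft) ≈ 0.236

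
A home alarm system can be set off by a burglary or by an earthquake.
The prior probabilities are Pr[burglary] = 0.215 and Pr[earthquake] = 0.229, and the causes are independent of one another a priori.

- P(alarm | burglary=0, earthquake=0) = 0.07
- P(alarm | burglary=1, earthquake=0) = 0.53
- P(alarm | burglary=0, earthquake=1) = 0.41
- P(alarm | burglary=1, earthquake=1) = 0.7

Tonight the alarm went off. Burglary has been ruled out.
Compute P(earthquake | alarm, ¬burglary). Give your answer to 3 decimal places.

P(earthquake | alarm, ¬burglary) ≈ 0.635

P(alarm | ¬burglary) = 0.07·0.771 + 0.41·0.229 = 0.053970 + 0.093890 = 0.147860
The earthquake-present share is 0.41·0.229 = 0.093890.
So P(earthquake | alarm, ¬burglary) = 0.093890/0.147860 ≈ 0.635.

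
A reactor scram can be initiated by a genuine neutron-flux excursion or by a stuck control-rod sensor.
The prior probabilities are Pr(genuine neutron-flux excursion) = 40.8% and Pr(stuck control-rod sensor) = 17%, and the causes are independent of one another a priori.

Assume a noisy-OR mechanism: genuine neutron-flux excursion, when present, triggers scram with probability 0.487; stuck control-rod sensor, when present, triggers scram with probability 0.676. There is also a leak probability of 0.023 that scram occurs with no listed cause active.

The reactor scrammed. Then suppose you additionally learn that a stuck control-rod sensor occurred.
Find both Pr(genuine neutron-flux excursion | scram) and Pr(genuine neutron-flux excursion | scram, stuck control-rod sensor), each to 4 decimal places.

Pr(genuine neutron-flux excursion | scram) ≈ 0.7392; Pr(genuine neutron-flux excursion | scram, stuck control-rod sensor) ≈ 0.4579

Under noisy-OR, P(scram | causes) = 1 − (1−0.023)·∏(1−qᵢ) over the active causes.
Numerator (weight on configurations with genuine neutron-flux excursion): 0.168913 + 0.058097 = 0.227010
Denominator P(scram): 0.023×0.592×0.83 + 0.683452×0.592×0.17 + 0.498799×0.408×0.83 + 0.837611×0.408×0.17 = 0.307094
Posterior = 0.227010 / 0.307094 ≈ 0.7392

With the extra evidence:
P(scram | stuck control-rod sensor) = 0.683452*0.592 + 0.837611*0.408 = 0.404604 + 0.341745 = 0.746349
Restricting to configurations with genuine neutron-flux excursion present: 0.837611*0.408 = 0.341745.
P(genuine neutron-flux excursion | scram, stuck control-rod sensor) = 0.341745 / 0.746349 ≈ 0.4579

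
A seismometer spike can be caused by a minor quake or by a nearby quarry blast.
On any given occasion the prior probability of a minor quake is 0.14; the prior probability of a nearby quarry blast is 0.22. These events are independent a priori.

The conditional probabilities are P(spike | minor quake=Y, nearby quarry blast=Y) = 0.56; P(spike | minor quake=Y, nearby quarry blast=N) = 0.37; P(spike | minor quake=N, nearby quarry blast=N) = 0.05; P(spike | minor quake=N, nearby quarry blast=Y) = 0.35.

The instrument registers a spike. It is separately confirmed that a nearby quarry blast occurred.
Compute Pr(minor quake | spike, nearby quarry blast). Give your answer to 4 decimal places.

P(spike | nearby quarry blast) = 0.35×0.86 + 0.56×0.14 = 0.301000 + 0.078400 = 0.379400
Of this, 0.078400 comes from 0.56×0.14 (the minor quake=true cases).
P(minor quake | spike, nearby quarry blast) = 0.078400 / 0.379400 ≈ 0.2066

Pr(minor quake | spike, nearby quarry blast) ≈ 0.2066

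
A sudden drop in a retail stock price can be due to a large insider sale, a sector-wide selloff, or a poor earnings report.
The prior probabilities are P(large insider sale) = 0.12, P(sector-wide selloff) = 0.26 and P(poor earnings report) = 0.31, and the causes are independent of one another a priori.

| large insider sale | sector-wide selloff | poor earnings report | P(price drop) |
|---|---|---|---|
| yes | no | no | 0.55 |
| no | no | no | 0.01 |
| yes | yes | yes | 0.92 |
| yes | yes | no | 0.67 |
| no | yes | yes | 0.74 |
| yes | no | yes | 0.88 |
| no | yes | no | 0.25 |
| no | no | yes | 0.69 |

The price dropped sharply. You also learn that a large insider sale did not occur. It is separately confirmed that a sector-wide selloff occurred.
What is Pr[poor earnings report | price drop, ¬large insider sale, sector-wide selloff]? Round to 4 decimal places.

Pr[poor earnings report | price drop, ¬large insider sale, sector-wide selloff] ≈ 0.5708

P(price drop | ¬large insider sale, sector-wide selloff) = 0.25·0.69 + 0.74·0.31 = 0.172500 + 0.229400 = 0.401900
The poor earnings report-present share is 0.74·0.31 = 0.229400.
Hence the posterior is 0.229400/0.401900 ≈ 0.5708.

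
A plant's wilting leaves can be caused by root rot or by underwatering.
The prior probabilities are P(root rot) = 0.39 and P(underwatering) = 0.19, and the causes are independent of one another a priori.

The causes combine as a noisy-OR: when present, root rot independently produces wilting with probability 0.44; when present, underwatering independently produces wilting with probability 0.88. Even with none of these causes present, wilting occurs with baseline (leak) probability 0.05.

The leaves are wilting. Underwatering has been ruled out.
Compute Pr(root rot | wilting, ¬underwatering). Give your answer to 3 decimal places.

Pr(root rot | wilting, ¬underwatering) ≈ 0.857

Under noisy-OR, P(wilting | causes) = 1 − (1−0.05)·∏(1−qᵢ) over the active causes.
Weight on root rot=true, given the evidence: 0.468*0.39 = 0.182520
The normalizing constant is 0.05*0.61 + 0.468*0.39 = 0.213020
P(root rot | wilting, ¬underwatering) = 0.182520/0.213020 ≈ 0.857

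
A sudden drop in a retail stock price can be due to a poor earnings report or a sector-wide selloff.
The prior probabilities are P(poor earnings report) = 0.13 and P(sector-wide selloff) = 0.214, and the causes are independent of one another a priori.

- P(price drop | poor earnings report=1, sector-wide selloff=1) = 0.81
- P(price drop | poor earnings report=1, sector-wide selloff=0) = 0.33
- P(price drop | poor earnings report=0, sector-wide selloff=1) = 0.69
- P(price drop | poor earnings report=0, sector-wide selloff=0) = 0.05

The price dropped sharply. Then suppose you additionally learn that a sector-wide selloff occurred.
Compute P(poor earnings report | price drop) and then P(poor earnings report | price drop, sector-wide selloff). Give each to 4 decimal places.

Numerator (weight on configurations with poor earnings report): 0.033719 + 0.022534 = 0.056253
Normalizer over all consistent configurations: 0.05·0.87·0.786 + 0.69·0.87·0.214 + 0.33·0.13·0.786 + 0.81·0.13·0.214 = 0.218908
P(poor earnings report | price drop) = 0.056253/0.218908 ≈ 0.2570

With the extra evidence:
P(price drop | sector-wide selloff) = 0.69·0.87 + 0.81·0.13 = 0.600300 + 0.105300 = 0.705600
Restricting to configurations with poor earnings report present: 0.81·0.13 = 0.105300.
P(poor earnings report | price drop, sector-wide selloff) = 0.105300 / 0.705600 ≈ 0.1492
— sector-wide selloff explains away the evidence for poor earnings report.

P(poor earnings report | price drop) ≈ 0.2570; P(poor earnings report | price drop, sector-wide selloff) ≈ 0.1492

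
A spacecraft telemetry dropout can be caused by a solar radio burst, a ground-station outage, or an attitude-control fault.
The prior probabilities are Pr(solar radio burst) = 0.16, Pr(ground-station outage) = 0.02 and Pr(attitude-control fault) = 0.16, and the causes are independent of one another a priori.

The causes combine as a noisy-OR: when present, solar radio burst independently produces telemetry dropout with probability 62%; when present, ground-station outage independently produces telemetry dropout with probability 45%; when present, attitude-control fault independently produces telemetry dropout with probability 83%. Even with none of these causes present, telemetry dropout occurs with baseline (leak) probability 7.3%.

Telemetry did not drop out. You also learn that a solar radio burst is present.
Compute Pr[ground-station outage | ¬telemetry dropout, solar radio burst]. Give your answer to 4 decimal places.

Pr[ground-station outage | ¬telemetry dropout, solar radio burst] ≈ 0.0111

Under noisy-OR, P(telemetry dropout | causes) = 1 − (1−0.073)·∏(1−qᵢ) over the active causes.
Numerator (weight on configurations with ground-station outage): 0.003255 + 0.000105 = 0.003360
Normalizer over all consistent configurations: 0.35226·0.98·0.84 + 0.059884·0.98·0.16 + 0.193743·0.02·0.84 + 0.032936·0.02·0.16 = 0.302730
Posterior = 0.003360 / 0.302730 ≈ 0.0111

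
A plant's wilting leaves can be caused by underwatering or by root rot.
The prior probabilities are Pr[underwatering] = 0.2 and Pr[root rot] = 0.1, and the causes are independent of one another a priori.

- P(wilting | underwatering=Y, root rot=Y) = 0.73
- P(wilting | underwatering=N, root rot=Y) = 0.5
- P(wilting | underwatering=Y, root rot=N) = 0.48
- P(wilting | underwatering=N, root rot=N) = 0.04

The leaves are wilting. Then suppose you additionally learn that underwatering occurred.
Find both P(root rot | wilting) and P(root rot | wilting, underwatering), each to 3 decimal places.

P(wilting) = 0.04*0.8*0.9 + 0.5*0.8*0.1 + 0.48*0.2*0.9 + 0.73*0.2*0.1 = 0.028800 + 0.040000 + 0.086400 + 0.014600 = 0.169800
Restricting to configurations with root rot present: 0.040000 + 0.014600 = 0.054600.
Hence the posterior is 0.054600/0.169800 ≈ 0.322.

Now condition on the additional information:
For the numerator, keep only root rot=true terms: 0.73*0.1 = 0.073000
Denominator P(wilting | underwatering): 0.48*0.9 + 0.73*0.1 = 0.505000
Posterior = 0.073000 / 0.505000 ≈ 0.145
Conditioning on underwatering lowers the posterior on root rot: the classic explaining-away effect in a common-effect structure.

P(root rot | wilting) ≈ 0.322; P(root rot | wilting, underwatering) ≈ 0.145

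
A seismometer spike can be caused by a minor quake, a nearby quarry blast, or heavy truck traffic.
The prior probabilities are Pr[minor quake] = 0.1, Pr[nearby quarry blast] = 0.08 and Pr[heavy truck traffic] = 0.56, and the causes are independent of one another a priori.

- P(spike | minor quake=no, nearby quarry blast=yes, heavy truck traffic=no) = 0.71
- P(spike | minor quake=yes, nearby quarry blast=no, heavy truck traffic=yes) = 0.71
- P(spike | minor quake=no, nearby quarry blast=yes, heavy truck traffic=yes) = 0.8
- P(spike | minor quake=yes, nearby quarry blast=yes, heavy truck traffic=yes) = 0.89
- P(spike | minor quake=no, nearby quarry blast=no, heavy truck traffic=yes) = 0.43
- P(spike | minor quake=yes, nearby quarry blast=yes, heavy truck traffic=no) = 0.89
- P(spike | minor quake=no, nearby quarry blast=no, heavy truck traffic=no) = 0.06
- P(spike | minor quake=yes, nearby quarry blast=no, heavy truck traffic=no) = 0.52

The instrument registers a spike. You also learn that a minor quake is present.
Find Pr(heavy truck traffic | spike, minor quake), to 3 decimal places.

Pr(heavy truck traffic | spike, minor quake) ≈ 0.627

P(spike | minor quake) = 0.52·0.92·0.44 + 0.71·0.92·0.56 + 0.89·0.08·0.44 + 0.89·0.08·0.56 = 0.210496 + 0.365792 + 0.031328 + 0.039872 = 0.647488
Restricting to configurations with heavy truck traffic present: 0.365792 + 0.039872 = 0.405664.
P(heavy truck traffic | spike, minor quake) = 0.405664 / 0.647488 ≈ 0.627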